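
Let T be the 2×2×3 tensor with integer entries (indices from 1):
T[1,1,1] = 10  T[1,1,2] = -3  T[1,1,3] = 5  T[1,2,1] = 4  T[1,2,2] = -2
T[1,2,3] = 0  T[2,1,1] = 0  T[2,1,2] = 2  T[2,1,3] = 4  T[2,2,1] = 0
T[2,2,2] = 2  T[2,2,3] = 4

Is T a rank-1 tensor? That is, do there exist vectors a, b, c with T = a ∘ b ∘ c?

No

The mode-3 unfolding of T (rows indexed by k, columns by (i,j) = (1,1), (1,2), (2,1), (2,2)) is [[10, 4, 0, 0], [-3, -2, 2, 2], [5, 0, 4, 4]].
There the 3×3 minor on rows k ∈ {1, 2, 3}, columns (i,j) ∈ {(1,1), (1,2), (2,1)} is det [[10, 4, 0], [-3, -2, 2], [5, 0, 4]] = 8 ≠ 0, so this unfolding has rank ≥ 3; CP rank is at least every unfolding rank, so rank(T) ≥ 3.
In particular rank(T) ≥ 3 > 1, so T is not rank-1.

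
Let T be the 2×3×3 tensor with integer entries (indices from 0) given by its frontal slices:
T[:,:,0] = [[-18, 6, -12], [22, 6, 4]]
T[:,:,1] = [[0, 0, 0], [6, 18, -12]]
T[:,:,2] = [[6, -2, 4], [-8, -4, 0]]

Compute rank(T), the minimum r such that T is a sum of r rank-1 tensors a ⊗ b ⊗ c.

2

Lower bound: in the mode-2 unfolding of T (rows indexed by j, columns by (i,k)) the 2×2 minor on rows j ∈ {0, 1}, columns (i,k) ∈ {(0,0), (1,0)} is det [[-18, 22], [6, 6]] = -240 ≠ 0, so that unfolding has rank ≥ 2 and hence rank(T) ≥ 2 (CP rank is at least every unfolding rank, though it can be larger).
Upper bound: with S_k = T[:,:,k], the two rank-1 terms a₁b₁ᵀ, a₂b₂ᵀ are the rank-1 members of the pencil x·S₀ + y·S₁.
The 2×2 minor of x·S₀ + y·S₁ on rows {0,1}, columns {0,1} is −240·x² − 360·xy = (-120)·(2·x + 3·y)(x), vanishing at (x:y) = (3:-2) and (0:1).
M₁ = 3·S₀ − 2·S₁ = [[-54, 18, -36], [54, -18, 36]] = (-18)·[1, -1][3, -1, 2]ᵀ and M₂ = S₁ = [[0, 0, 0], [6, 18, -12]] = 6·[0, 1][1, 3, -2]ᵀ, so take a₁ = [1, -1], b₁ = [3, -1, 2], a₂ = [0, 1], b₂ = [1, 3, -2].
Each slice is an integer combination of E₁ = a₁b₁ᵀ and E₂ = a₂b₂ᵀ: S₀ = −6·E₁ + 4·E₂, S₁ = 6·E₂, S₂ = 2·E₁ − 2·E₂; reading off coefficients, c₁ = [-6, 0, 2] and c₂ = [4, 6, -2].
Hence T = [1, -1] ⊗ [3, -1, 2] ⊗ [-6, 0, 2] + [0, 1] ⊗ [1, 3, -2] ⊗ [4, 6, -2], so rank(T) ≤ 2.
These bounds meet, so rank(T) = 2.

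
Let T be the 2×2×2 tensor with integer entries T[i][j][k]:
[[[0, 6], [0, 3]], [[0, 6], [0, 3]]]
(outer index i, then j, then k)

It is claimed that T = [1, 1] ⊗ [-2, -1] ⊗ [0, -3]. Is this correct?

Reconstruct entrywise from the claimed factors. For example, T[0,0,0] = 0 and Σₗ aₗ[0]bₗ[0]cₗ[0] = (1)·(-2)·(0) = 0; checking all 8 entries, every one matches. The claim holds.

Yes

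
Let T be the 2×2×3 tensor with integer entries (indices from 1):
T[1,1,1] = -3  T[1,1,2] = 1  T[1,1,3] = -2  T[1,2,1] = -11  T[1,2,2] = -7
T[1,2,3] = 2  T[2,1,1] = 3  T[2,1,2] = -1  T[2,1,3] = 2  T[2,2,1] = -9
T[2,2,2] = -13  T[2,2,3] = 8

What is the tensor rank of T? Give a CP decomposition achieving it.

Lower bound: the mode-1 unfolding of T (rows indexed by i, columns by (j,k) = (1,1), (1,2), (1,3), (2,1), (2,2), (2,3)) is [[-3, 1, -2, -11, -7, 2], [3, -1, 2, -9, -13, 8]].
There the 2×2 minor on rows i ∈ {1, 2}, columns (j,k) ∈ {(1,1), (2,1)} is det [[-3, -11], [3, -9]] = 60 ≠ 0, so this unfolding has rank ≥ 2; CP rank is at least every unfolding rank, so rank(T) ≥ 2. (Flattening ranks never certify an upper bound on CP rank; for that we must actually write T with 2 rank-1 terms.)
Upper bound — finding two terms. Write S_k = T[:,:,k] for the frontal slices: S₁ = [[-3, -11], [3, -9]], S₂ = [[1, -7], [-1, -13]], S₃ = [[-2, 2], [2, 8]].
If T = a₁ ⊗ b₁ ⊗ c₁ + a₂ ⊗ b₂ ⊗ c₂ then each S_k = c₁[k]·a₁b₁ᵀ + c₂[k]·a₂b₂ᵀ. S₁ and S₂ are linearly independent, so a₁b₁ᵀ and a₂b₂ᵀ must span the same plane of matrices: they are the rank-1 matrices of the form x·S₁ + y·S₂.
det(x·S₁ + y·S₂) is 60·x² + 40·xy − 20·y² = 20·(3·x − y)(x + y), vanishing at (x:y) = (1:3) and (1:-1).
M₁ = S₁ + 3·S₂ = [[0, -32], [0, -48]] = (-16)·[2, 3][0, 1]ᵀ and M₂ = S₁ − S₂ = [[-4, -4], [4, 4]] = (-4)·[1, -1][1, 1]ᵀ, so take a₁ = [2, 3], b₁ = [0, 1], a₂ = [1, -1], b₂ = [1, 1].
Each slice is an integer combination of E₁ = a₁b₁ᵀ and E₂ = a₂b₂ᵀ: S₁ = −4·E₁ − 3·E₂, S₂ = −4·E₁ + E₂, S₃ = 2·E₁ − 2·E₂; reading off coefficients, c₁ = [-4, -4, 2] and c₂ = [-3, 1, -2].
Hence T = [2, 3] ⊗ [0, 1] ⊗ [-4, -4, 2] + [1, -1] ⊗ [1, 1] ⊗ [-3, 1, -2], so rank(T) ≤ 2.
These bounds meet, so rank(T) = 2.

rank(T) = 2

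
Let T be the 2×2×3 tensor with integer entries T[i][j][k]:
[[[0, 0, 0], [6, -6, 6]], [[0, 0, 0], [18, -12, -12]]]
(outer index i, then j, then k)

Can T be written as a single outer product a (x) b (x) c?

No

The mode-3 unfolding of T (rows indexed by k, columns by (i,j) = (0,0), (0,1), (1,0), (1,1)) is [[0, 6, 0, 18], [0, -6, 0, -12], [0, 6, 0, -12]].
There the 2×2 minor on rows k ∈ {0, 1}, columns (i,j) ∈ {(0,1), (1,1)} is det [[6, 18], [-6, -12]] = 36 ≠ 0, so this unfolding has rank ≥ 2; CP rank is at least every unfolding rank, so rank(T) ≥ 2.
In particular rank(T) ≥ 2 > 1, so T is not rank-1.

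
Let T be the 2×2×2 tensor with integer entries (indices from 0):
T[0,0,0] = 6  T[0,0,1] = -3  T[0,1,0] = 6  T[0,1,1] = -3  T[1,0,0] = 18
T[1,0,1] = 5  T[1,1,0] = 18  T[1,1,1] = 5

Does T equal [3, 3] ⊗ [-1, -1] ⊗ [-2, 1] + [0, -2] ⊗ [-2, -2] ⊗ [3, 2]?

Reconstruct entrywise from the claimed factors. For example, T[0,0,0] = 6 and Σₗ aₗ[0]bₗ[0]cₗ[0] = (3)·(-1)·(-2) + (0)·(-2)·(3) = 6; checking all 8 entries, every one matches. The claim holds.

Yes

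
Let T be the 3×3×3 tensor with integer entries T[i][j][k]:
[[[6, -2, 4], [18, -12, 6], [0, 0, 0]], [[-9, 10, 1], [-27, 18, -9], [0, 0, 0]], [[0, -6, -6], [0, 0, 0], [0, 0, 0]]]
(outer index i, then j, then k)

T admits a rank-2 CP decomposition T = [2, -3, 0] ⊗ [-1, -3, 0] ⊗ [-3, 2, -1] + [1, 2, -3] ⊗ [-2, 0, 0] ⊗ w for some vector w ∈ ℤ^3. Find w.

Subtract the known terms from T to get the rank-1 residual R = [1, 2, -3] ⊗ [-2, 0, 0] ⊗ w, so R[i,j,k] = a[i]·b[j]·w[k]. Pick indices with nonzero a[0]·b[0] = (1)·(-2) = -2. Only the fibre through (0,0,·) is needed: R[0,0,:] = T[0,0,:] − Σₗ aₗ[0]bₗ[0]cₗ = [6, -2, 4] − (2)·(-1)·[-3, 2, -1] = [0, 2, 2]. Then w[k] = R[0,0,k] / -2 for each k, giving w = [0, 2, 2] / -2 = [0, -1, -1].

w = [0, -1, -1]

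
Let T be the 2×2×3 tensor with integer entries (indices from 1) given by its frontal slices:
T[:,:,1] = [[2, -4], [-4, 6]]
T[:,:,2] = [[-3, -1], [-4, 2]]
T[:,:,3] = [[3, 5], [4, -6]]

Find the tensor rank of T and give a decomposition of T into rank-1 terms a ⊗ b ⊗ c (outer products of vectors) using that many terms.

rank(T) = 3

Lower bound: the mode-3 unfolding of T (rows indexed by k, columns by (i,j) = (1,1), (1,2), (2,1), (2,2)) is [[2, -4, -4, 6], [-3, -1, -4, 2], [3, 5, 4, -6]].
There the 3×3 minor on rows k ∈ {1, 2, 3}, columns (i,j) ∈ {(1,1), (1,2), (2,1)} is det [[2, -4, -4], [-3, -1, -4], [3, 5, 4]] = 80 ≠ 0, so this unfolding has rank ≥ 3; CP rank is at least every unfolding rank, so rank(T) ≥ 3. (This is only a lower bound: in general the CP rank may exceed every unfolding rank, so we still need to exhibit 3 rank-1 terms summing to T.)
Upper bound: T is a sum of 3 rank-1 terms, T = (1, -2) ⊗ (1, -1) ⊗ (2, 1, -1) + (1, -1) ⊗ (0, 1) ⊗ (-2, 0, 4) + (2, 1) ⊗ (1, 0) ⊗ (0, -2, 2) (written with every a and b primitive with positive leading entry and the scale carried by c; CP decompositions are not unique, and this one is verified by expanding entrywise), so rank(T) ≤ 3.
These bounds meet, so rank(T) = 3.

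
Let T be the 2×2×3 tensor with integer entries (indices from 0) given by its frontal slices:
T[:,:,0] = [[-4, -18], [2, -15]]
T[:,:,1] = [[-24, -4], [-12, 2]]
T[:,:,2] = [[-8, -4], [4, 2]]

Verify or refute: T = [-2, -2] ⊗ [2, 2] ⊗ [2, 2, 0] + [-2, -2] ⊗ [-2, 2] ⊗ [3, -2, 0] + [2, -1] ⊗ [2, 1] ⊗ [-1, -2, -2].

Reconstruct entry (0,0,0) from the claimed factors: Σₗ aₗ[0]bₗ[0]cₗ[0] = (-2)·(2)·(2) + (-2)·(-2)·(3) + (2)·(2)·(-1) = 0, but T[0,0,0] = -4. The claim is false.

No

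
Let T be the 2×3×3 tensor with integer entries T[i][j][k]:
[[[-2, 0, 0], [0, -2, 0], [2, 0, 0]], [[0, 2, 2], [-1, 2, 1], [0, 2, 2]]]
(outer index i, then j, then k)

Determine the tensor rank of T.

Lower bound: the mode-3 unfolding of T (rows indexed by k, columns by (i,j) = (0,0), (0,1), (0,2), (1,0), (1,1), (1,2)) is [[-2, 0, 2, 0, -1, 0], [0, -2, 0, 2, 2, 2], [0, 0, 0, 2, 1, 2]].
There the 3×3 minor on rows k ∈ {0, 1, 2}, columns (i,j) ∈ {(0,0), (0,1), (1,0)} is det [[-2, 0, 0], [0, -2, 2], [0, 0, 2]] = 8 ≠ 0, so this unfolding has rank ≥ 3; CP rank is at least every unfolding rank, so rank(T) ≥ 3. (This is only a lower bound: in general the CP rank may exceed every unfolding rank, so we still need to exhibit 3 rank-1 terms summing to T.)
Upper bound: T is a sum of 3 rank-1 terms, T = [0, 1] ∘ [2, 1, 2] ∘ [0, 1, 1] + [1, 0] ∘ [1, 1, -1] ∘ [-2, 0, 0] + [2, -1] ∘ [0, 1, 0] ∘ [1, -1, 0] (one valid choice — decompositions are not unique — normalised so each a, b is primitive with positive first nonzero entry; check it by expanding all entries), so rank(T) ≤ 3.
These bounds meet, so rank(T) = 3.
Check entry T[0,0,2] = 0: (0)·(2)·(1) + (1)·(1)·(0) + (2)·(0)·(0) = 0.

3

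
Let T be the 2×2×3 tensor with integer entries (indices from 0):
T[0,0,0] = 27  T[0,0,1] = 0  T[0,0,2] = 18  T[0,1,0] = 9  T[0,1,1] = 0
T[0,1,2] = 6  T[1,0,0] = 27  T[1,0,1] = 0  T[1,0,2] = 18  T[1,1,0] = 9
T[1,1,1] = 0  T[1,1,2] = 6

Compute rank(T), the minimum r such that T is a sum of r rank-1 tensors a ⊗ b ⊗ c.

1

Lower bound: T ≠ 0 (e.g. T[0,0,0] = 27), so rank(T) ≥ 1.
Upper bound: if T = a ⊗ b ⊗ c then every fibre of T is a multiple of the corresponding factor, so read the factors off the fibres through the nonzero entry T[0,0,0] = 27.
The mode-1 fibre T[:,0,0] = [27, 27] gives a = [1, 1] (primitive direction); the mode-2 fibre T[0,:,0] = [27, 9] gives b = [3, 1]; then c[k] = T[0,0,k] / (a[0]·b[0]) = [27, 0, 18] / 3 = [9, 0, 6].
Expanding [1, 1] ⊗ [3, 1] ⊗ [9, 0, 6] reproduces all 12 entries of T, so T = [1, 1] ⊗ [3, 1] ⊗ [9, 0, 6] and rank(T) ≤ 1.
These bounds meet, so rank(T) = 1.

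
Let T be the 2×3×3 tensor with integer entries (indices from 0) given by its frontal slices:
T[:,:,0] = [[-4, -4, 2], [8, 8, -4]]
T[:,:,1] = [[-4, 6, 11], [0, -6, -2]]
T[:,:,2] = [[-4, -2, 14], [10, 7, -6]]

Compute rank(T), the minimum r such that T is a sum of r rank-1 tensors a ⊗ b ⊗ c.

Lower bound: in the mode-3 unfolding of T (rows indexed by k, columns by (i,j)) the 3×3 minor on rows k ∈ {0, 1, 2}, columns (i,j) ∈ {(0,0), (0,1), (0,2)} is det [[-4, -4, 2], [-4, 6, 11], [-4, -2, 14]] = -408 ≠ 0, so that unfolding has rank ≥ 3 and hence rank(T) ≥ 3 (CP rank is at least every unfolding rank, though it can be larger).
Upper bound: T is a sum of 3 rank-1 terms, T = (1, -2) ⊗ (2, 2, -1) ⊗ (-2, 1, -2) + (1, 0) ⊗ (1, 0, 2) ⊗ (0, 2, 4) + (2, -1) ⊗ (2, -1, -2) ⊗ (0, -2, -1) (written with every a and b primitive with positive leading entry and the scale carried by c; CP decompositions are not unique, and this one is verified by expanding entrywise), so rank(T) ≤ 3.
These bounds meet, so rank(T) = 3.

3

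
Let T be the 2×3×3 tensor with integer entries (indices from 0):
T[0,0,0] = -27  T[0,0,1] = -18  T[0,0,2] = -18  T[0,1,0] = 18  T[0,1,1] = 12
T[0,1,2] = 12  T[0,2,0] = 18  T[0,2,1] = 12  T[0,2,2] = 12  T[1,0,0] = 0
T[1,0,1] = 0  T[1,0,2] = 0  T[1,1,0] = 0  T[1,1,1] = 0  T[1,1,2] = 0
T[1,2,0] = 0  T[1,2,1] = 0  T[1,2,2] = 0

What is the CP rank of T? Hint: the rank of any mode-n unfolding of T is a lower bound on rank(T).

Lower bound: T ≠ 0 (e.g. T[0,0,0] = -27), so rank(T) ≥ 1.
Upper bound: if T = a ⊗ b ⊗ c then every fibre of T is a multiple of the corresponding factor, so read the factors off the fibres through the nonzero entry T[0,0,0] = -27.
The mode-1 fibre T[:,0,0] = [-27, 0] gives a = [1, 0] (primitive direction); the mode-2 fibre T[0,:,0] = [-27, 18, 18] gives b = [3, -2, -2]; then c[k] = T[0,0,k] / (a[0]·b[0]) = [-27, -18, -18] / 3 = [-9, -6, -6].
Expanding [1, 0] ⊗ [3, -2, -2] ⊗ [-9, -6, -6] reproduces all 18 entries of T, so T = [1, 0] ⊗ [3, -2, -2] ⊗ [-9, -6, -6] and rank(T) ≤ 1.
These bounds meet, so rank(T) = 1.
Check entry T[1,0,0] = 0: (0)·(3)·(-9) = 0.

1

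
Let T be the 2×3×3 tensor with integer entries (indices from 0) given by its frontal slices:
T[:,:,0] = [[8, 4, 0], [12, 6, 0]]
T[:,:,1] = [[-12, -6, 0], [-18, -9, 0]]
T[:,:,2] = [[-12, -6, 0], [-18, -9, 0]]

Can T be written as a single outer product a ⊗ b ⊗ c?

If T = a ⊗ b ⊗ c then every fibre of T is a multiple of the corresponding factor, so read the factors off the fibres through the nonzero entry T[0,0,0] = 8.
The mode-1 fibre T[:,0,0] = [8, 12] gives a = (2, 3) (primitive direction); the mode-2 fibre T[0,:,0] = [8, 4, 0] gives b = (2, 1, 0); then c[k] = T[0,0,k] / (a[0]·b[0]) = [8, -12, -12] / 4 = (2, -3, -3).
Expanding (2, 3) ⊗ (2, 1, 0) ⊗ (2, -3, -3) reproduces all 18 entries of T, so T = (2, 3) ⊗ (2, 1, 0) ⊗ (2, -3, -3) and rank(T) ≤ 1.
Equivalently every frontal slice T[:,:,k] is c[k] times the rank-1 matrix (2, 3) ⊗ (2, 1, 0). So T has rank 1 (it is nonzero).

Yes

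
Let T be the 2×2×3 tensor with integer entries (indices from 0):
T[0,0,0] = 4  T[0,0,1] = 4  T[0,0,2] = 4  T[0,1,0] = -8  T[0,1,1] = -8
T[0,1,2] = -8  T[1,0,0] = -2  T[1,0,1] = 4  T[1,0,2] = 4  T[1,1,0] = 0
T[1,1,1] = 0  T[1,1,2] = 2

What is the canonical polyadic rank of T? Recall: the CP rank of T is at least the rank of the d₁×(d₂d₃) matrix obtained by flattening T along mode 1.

Lower bound: the mode-3 unfolding of T (rows indexed by k, columns by (i,j) = (0,0), (0,1), (1,0), (1,1)) is [[4, -8, -2, 0], [4, -8, 4, 0], [4, -8, 4, 2]].
There the 3×3 minor on rows k ∈ {0, 1, 2}, columns (i,j) ∈ {(0,0), (1,0), (1,1)} is det [[4, -2, 0], [4, 4, 0], [4, 4, 2]] = 48 ≠ 0, so this unfolding has rank ≥ 3; CP rank is at least every unfolding rank, so rank(T) ≥ 3. (This is only a lower bound: in general the CP rank may exceed every unfolding rank, so we still need to exhibit 3 rank-1 terms summing to T.)
Upper bound: T is a sum of 3 rank-1 terms, T = [0, 1] ⊗ [0, 1] ⊗ [0, 0, 2] + [0, 1] ⊗ [1, 0] ⊗ [-2, 4, 4] + [1, 0] ⊗ [1, -2] ⊗ [4, 4, 4] (written with every a and b primitive with positive leading entry and the scale carried by c; CP decompositions are not unique, and this one is verified by expanding entrywise), so rank(T) ≤ 3.
These bounds meet, so rank(T) = 3.

3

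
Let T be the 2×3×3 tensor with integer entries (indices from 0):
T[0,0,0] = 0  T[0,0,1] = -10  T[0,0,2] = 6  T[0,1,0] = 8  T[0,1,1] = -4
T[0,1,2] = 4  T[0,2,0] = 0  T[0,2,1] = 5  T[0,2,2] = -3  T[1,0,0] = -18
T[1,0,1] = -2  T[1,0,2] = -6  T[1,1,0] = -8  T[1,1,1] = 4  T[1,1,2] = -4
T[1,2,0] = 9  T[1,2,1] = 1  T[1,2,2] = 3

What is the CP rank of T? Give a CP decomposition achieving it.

Lower bound: the mode-3 unfolding of T (rows indexed by k, columns by (i,j) = (0,0), (0,1), (0,2), (1,0), (1,1), (1,2)) is [[0, 8, 0, -18, -8, 9], [-10, -4, 5, -2, 4, 1], [6, 4, -3, -6, -4, 3]].
There the 3×3 minor on rows k ∈ {0, 1, 2}, columns (i,j) ∈ {(0,0), (0,1), (1,0)} is det [[0, 8, -18], [-10, -4, -2], [6, 4, -6]] = -288 ≠ 0, so this unfolding has rank ≥ 3; CP rank is at least every unfolding rank, so rank(T) ≥ 3. (This is only a lower bound: in general the CP rank may exceed every unfolding rank, so we still need to exhibit 3 rank-1 terms summing to T.)
Upper bound: T is a sum of 3 rank-1 terms, T = [1, -1] (x) [2, 2, -1] (x) [4, -2, 2] + [1, 2] (x) [2, 0, -1] (x) [-2, -1, -1] + [2, 1] (x) [2, 0, -1] (x) [-1, -1, 1] (written with every a and b primitive with positive leading entry and the scale carried by c; CP decompositions are not unique, and this one is verified by expanding entrywise), so rank(T) ≤ 3.
These bounds meet, so rank(T) = 3.

rank(T) = 3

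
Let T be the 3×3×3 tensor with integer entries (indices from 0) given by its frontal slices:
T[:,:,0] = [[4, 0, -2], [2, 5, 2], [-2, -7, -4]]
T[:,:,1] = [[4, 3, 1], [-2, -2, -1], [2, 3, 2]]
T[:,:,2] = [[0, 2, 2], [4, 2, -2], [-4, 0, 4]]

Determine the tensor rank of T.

3

Lower bound: the mode-2 unfolding of T (rows indexed by j, columns by (i,k) = (0,0), (0,1), (0,2), (1,0), (1,1), (1,2), (2,0), (2,1), (2,2)) is [[4, 4, 0, 2, -2, 4, -2, 2, -4], [0, 3, 2, 5, -2, 2, -7, 3, 0], [-2, 1, 2, 2, -1, -2, -4, 2, 4]].
There the 3×3 minor on rows j ∈ {0, 1, 2}, columns (i,k) ∈ {(0,0), (0,1), (1,0)} is det [[4, 4, 2], [0, 3, 5], [-2, 1, 2]] = -24 ≠ 0, so this unfolding has rank ≥ 3; CP rank is at least every unfolding rank, so rank(T) ≥ 3. (Flattening ranks never certify an upper bound on CP rank; for that we must actually write T with 3 rank-1 terms.)
Upper bound: T is a sum of 3 rank-1 terms, T = [0, 1, -1] (x) [1, 1, 0] (x) [4, 0, 4] + [1, -1, 2] (x) [0, 1, 1] (x) [-2, 1, 2] + [2, -1, 1] (x) [2, 1, 0] (x) [1, 1, 0] (one valid choice — decompositions are not unique — normalised so each a, b is primitive with positive first nonzero entry; check it by expanding all entries), so rank(T) ≤ 3.
These bounds meet, so rank(T) = 3.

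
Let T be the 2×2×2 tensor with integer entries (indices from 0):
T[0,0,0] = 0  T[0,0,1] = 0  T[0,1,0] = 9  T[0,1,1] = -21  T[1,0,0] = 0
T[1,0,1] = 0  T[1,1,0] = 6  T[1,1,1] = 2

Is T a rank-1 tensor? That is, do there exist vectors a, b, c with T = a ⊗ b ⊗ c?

The mode-1 unfolding of T (rows indexed by i, columns by (j,k) = (0,0), (0,1), (1,0), (1,1)) is [[0, 0, 9, -21], [0, 0, 6, 2]].
There the 2×2 minor on rows i ∈ {0, 1}, columns (j,k) ∈ {(1,0), (1,1)} is det [[9, -21], [6, 2]] = 144 ≠ 0, so this unfolding has rank ≥ 2; CP rank is at least every unfolding rank, so rank(T) ≥ 2.
In particular rank(T) ≥ 2 > 1, so T is not rank-1.

No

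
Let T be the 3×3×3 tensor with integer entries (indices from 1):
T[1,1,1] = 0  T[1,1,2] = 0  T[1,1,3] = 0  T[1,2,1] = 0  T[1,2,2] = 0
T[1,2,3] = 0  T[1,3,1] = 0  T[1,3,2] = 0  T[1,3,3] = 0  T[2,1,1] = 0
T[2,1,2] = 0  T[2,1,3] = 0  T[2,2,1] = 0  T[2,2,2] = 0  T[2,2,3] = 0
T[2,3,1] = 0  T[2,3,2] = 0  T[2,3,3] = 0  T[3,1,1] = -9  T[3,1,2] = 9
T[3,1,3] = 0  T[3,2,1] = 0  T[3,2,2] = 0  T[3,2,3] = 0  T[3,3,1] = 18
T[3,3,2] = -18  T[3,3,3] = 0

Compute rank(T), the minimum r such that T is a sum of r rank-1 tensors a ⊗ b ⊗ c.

Lower bound: T ≠ 0 (e.g. T[3,1,1] = -9), so rank(T) ≥ 1.
Upper bound: if T = a ⊗ b ⊗ c then every fibre of T is a multiple of the corresponding factor, so read the factors off the fibres through the nonzero entry T[3,1,1] = -9.
The mode-1 fibre T[:,1,1] = [0, 0, -9] gives a = [0, 0, 1] (primitive direction); the mode-2 fibre T[3,:,1] = [-9, 0, 18] gives b = [1, 0, -2]; then c[k] = T[3,1,k] / (a[3]·b[1]) = [-9, 9, 0] / 1 = [-9, 9, 0].
Expanding [0, 0, 1] ⊗ [1, 0, -2] ⊗ [-9, 9, 0] reproduces all 27 entries of T, so T = [0, 0, 1] ⊗ [1, 0, -2] ⊗ [-9, 9, 0] and rank(T) ≤ 1.
These bounds meet, so rank(T) = 1.
Check entry T[2,3,1] = 0: (0)·(-2)·(-9) = 0.

1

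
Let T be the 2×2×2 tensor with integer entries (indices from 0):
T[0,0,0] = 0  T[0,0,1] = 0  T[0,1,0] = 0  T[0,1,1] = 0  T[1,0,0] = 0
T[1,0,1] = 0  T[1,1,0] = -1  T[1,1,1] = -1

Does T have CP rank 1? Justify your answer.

Yes

If T = a ∘ b ∘ c then every fibre of T is a multiple of the corresponding factor, so read the factors off the fibres through the nonzero entry T[1,1,0] = -1.
The mode-1 fibre T[:,1,0] = [0, -1] gives a = [0, 1] (primitive direction); the mode-2 fibre T[1,:,0] = [0, -1] gives b = [0, 1]; then c[k] = T[1,1,k] / (a[1]·b[1]) = [-1, -1] / 1 = [-1, -1].
Expanding [0, 1] ∘ [0, 1] ∘ [-1, -1] reproduces all 8 entries of T, so T = [0, 1] ∘ [0, 1] ∘ [-1, -1] and rank(T) ≤ 1.
Equivalently every frontal slice T[:,:,k] is c[k] times the rank-1 matrix [0, 1] ∘ [0, 1]. So T has rank 1 (it is nonzero).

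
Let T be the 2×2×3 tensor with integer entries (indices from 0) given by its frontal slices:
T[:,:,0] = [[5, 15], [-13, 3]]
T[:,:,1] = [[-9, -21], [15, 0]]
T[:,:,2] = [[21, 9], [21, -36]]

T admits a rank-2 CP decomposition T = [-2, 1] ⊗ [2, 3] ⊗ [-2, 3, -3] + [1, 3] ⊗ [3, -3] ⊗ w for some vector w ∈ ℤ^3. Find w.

Subtract the known terms from T to get the rank-1 residual R = [1, 3] ⊗ [3, -3] ⊗ w, so R[i,j,k] = a[i]·b[j]·w[k]. Pick indices with nonzero a[0]·b[0] = (1)·(3) = 3. Only the fibre through (0,0,·) is needed: R[0,0,:] = T[0,0,:] − Σₗ aₗ[0]bₗ[0]cₗ = [5, -9, 21] − (-2)·(2)·[-2, 3, -3] = [-3, 3, 9]. Then w[k] = R[0,0,k] / 3 for each k, giving w = [-3, 3, 9] / 3 = [-1, 1, 3].

w = [-1, 1, 3]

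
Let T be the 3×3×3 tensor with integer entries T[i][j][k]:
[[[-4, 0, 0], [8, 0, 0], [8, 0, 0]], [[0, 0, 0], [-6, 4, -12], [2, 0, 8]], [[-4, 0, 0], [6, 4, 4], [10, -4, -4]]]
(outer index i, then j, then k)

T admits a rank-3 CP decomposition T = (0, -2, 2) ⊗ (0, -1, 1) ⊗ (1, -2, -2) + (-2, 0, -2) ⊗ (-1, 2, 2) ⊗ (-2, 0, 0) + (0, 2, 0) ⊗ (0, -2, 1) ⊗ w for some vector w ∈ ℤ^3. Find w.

w = (2, -2, 2)

Subtract the known terms from T to get the rank-1 residual R = (0, 2, 0) ⊗ (0, -2, 1) ⊗ w, so R[i,j,k] = a[i]·b[j]·w[k]. Pick indices with nonzero a[1]·b[1] = (2)·(-2) = -4. Only the fibre through (1,1,·) is needed: R[1,1,:] = T[1,1,:] − Σₗ aₗ[1]bₗ[1]cₗ = [-6, 4, -12] − (-2)·(-1)·(1, -2, -2) − (0)·(2)·(-2, 0, 0) = [-8, 8, -8]. Then w[k] = R[1,1,k] / -4 for each k, giving w = [-8, 8, -8] / -4 = (2, -2, 2).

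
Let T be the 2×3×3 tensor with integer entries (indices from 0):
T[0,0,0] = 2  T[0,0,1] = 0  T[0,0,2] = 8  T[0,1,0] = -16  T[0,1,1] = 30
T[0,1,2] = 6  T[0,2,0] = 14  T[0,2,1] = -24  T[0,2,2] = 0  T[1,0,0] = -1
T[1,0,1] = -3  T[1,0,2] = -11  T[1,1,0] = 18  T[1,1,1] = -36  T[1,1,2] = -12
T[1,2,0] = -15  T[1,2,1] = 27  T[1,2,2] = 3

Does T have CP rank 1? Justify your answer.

The mode-2 unfolding of T (rows indexed by j, columns by (i,k) = (0,0), (0,1), (0,2), (1,0), (1,1), (1,2)) is [[2, 0, 8, -1, -3, -11], [-16, 30, 6, 18, -36, -12], [14, -24, 0, -15, 27, 3]].
There the 2×2 minor on rows j ∈ {0, 1}, columns (i,k) ∈ {(0,0), (0,1)} is det [[2, 0], [-16, 30]] = 60 ≠ 0, so this unfolding has rank ≥ 2; CP rank is at least every unfolding rank, so rank(T) ≥ 2.
In particular rank(T) ≥ 2 > 1, so T is not rank-1.

No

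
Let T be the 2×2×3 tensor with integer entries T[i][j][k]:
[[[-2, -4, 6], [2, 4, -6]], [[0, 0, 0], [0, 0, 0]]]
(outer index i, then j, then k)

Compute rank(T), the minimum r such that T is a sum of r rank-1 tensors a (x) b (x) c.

Lower bound: T ≠ 0 (e.g. T[0,0,0] = -2), so rank(T) ≥ 1.
Upper bound: if T = a (x) b (x) c then every fibre of T is a multiple of the corresponding factor, so read the factors off the fibres through the nonzero entry T[0,0,0] = -2.
The mode-1 fibre T[:,0,0] = [-2, 0] gives a = (1, 0) (primitive direction); the mode-2 fibre T[0,:,0] = [-2, 2] gives b = (1, -1); then c[k] = T[0,0,k] / (a[0]·b[0]) = [-2, -4, 6] / 1 = (-2, -4, 6).
Expanding (1, 0) (x) (1, -1) (x) (-2, -4, 6) reproduces all 12 entries of T, so T = (1, 0) (x) (1, -1) (x) (-2, -4, 6) and rank(T) ≤ 1.
These bounds meet, so rank(T) = 1.

1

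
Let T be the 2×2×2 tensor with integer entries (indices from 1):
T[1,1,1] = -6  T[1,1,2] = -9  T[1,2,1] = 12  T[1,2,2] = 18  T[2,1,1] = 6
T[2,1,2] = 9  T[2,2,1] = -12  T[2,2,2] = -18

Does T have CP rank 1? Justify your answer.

If T = a ⊗ b ⊗ c then every fibre of T is a multiple of the corresponding factor, so read the factors off the fibres through the nonzero entry T[1,1,1] = -6.
The mode-1 fibre T[:,1,1] = [-6, 6] gives a = [1, -1] (primitive direction); the mode-2 fibre T[1,:,1] = [-6, 12] gives b = [1, -2]; then c[k] = T[1,1,k] / (a[1]·b[1]) = [-6, -9] / 1 = [-6, -9].
Expanding [1, -1] ⊗ [1, -2] ⊗ [-6, -9] reproduces all 8 entries of T, so T = [1, -1] ⊗ [1, -2] ⊗ [-6, -9] and rank(T) ≤ 1.
Equivalently every frontal slice T[:,:,k] is c[k] times the rank-1 matrix [1, -1] ⊗ [1, -2]. So T has rank 1 (it is nonzero).

Yes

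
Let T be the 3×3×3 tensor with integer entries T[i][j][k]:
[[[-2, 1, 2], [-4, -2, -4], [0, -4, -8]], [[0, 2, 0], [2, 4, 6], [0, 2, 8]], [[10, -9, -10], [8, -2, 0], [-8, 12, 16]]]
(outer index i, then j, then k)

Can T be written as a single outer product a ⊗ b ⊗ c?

No

The mode-3 unfolding of T (rows indexed by k, columns by (i,j) = (0,0), (0,1), (0,2), (1,0), (1,1), (1,2), (2,0), (2,1), (2,2)) is [[-2, -4, 0, 0, 2, 0, 10, 8, -8], [1, -2, -4, 2, 4, 2, -9, -2, 12], [2, -4, -8, 0, 6, 8, -10, 0, 16]].
There the 3×3 minor on rows k ∈ {0, 1, 2}, columns (i,j) ∈ {(0,0), (0,1), (1,0)} is det [[-2, -4, 0], [1, -2, 2], [2, -4, 0]] = -32 ≠ 0, so this unfolding has rank ≥ 3; CP rank is at least every unfolding rank, so rank(T) ≥ 3.
In particular rank(T) ≥ 3 > 1, so T is not rank-1.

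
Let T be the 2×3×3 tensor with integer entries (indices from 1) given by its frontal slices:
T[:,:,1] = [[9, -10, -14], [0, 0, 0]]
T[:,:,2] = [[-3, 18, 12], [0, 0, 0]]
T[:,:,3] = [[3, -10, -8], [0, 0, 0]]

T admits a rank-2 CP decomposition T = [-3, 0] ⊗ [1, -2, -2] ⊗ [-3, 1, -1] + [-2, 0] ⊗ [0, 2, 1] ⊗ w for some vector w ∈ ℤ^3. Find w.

Subtract the known terms from T to get the rank-1 residual R = [-2, 0] ⊗ [0, 2, 1] ⊗ w, so R[i,j,k] = a[i]·b[j]·w[k]. Pick indices with nonzero a[1]·b[2] = (-2)·(2) = -4. Only the fibre through (1,2,·) is needed: R[1,2,:] = T[1,2,:] − Σₗ aₗ[1]bₗ[2]cₗ = [-10, 18, -10] − (-3)·(-2)·[-3, 1, -1] = [8, 12, -4]. Then w[k] = R[1,2,k] / -4 for each k, giving w = [8, 12, -4] / -4 = [-2, -3, 1].

w = [-2, -3, 1]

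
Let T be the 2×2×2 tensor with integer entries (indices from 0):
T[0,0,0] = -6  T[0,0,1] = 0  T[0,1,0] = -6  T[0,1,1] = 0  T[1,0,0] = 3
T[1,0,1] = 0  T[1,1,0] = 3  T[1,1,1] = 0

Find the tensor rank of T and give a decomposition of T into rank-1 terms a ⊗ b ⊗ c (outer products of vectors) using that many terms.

Lower bound: T ≠ 0 (e.g. T[0,0,0] = -6), so rank(T) ≥ 1.
Upper bound: if T = a ⊗ b ⊗ c then every fibre of T is a multiple of the corresponding factor, so read the factors off the fibres through the nonzero entry T[0,0,0] = -6.
The mode-1 fibre T[:,0,0] = [-6, 3] gives a = [2, -1] (primitive direction); the mode-2 fibre T[0,:,0] = [-6, -6] gives b = [1, 1]; then c[k] = T[0,0,k] / (a[0]·b[0]) = [-6, 0] / 2 = [-3, 0].
Expanding [2, -1] ⊗ [1, 1] ⊗ [-3, 0] reproduces all 8 entries of T, so T = [2, -1] ⊗ [1, 1] ⊗ [-3, 0] and rank(T) ≤ 1.
These bounds meet, so rank(T) = 1.
Check entry T[1,1,1] = 0: (-1)·(1)·(0) = 0.

rank(T) = 1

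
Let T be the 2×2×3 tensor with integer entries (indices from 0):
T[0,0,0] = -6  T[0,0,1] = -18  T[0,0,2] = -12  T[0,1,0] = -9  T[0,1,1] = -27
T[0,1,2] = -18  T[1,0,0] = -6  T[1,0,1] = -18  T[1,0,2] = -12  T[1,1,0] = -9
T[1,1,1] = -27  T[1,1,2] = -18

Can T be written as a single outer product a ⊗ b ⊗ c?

The mode-1 fibre T[:,0,0] = [-6, -6] gives a = (1, 1) (primitive direction); the mode-2 fibre T[0,:,0] = [-6, -9] gives b = (2, 3); then c[k] = T[0,0,k] / (a[0]·b[0]) = [-6, -18, -12] / 2 = (-3, -9, -6).
Expanding (1, 1) ⊗ (2, 3) ⊗ (-3, -9, -6) reproduces all 12 entries of T, so T = (1, 1) ⊗ (2, 3) ⊗ (-3, -9, -6) and rank(T) ≤ 1.
Equivalently every frontal slice T[:,:,k] is c[k] times the rank-1 matrix (1, 1) ⊗ (2, 3). So T has rank 1 (it is nonzero).

Yes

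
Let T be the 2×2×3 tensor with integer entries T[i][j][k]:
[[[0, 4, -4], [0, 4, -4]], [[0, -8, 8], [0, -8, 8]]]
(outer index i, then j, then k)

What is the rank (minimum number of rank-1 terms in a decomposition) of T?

Lower bound: T ≠ 0 (e.g. T[0,0,1] = 4), so rank(T) ≥ 1.
Upper bound: if T = a ⊗ b ⊗ c then every fibre of T is a multiple of the corresponding factor, so read the factors off the fibres through the nonzero entry T[0,0,1] = 4.
The mode-1 fibre T[:,0,1] = [4, -8] gives a = [1, -2] (primitive direction); the mode-2 fibre T[0,:,1] = [4, 4] gives b = [1, 1]; then c[k] = T[0,0,k] / (a[0]·b[0]) = [0, 4, -4] / 1 = [0, 4, -4].
Expanding [1, -2] ⊗ [1, 1] ⊗ [0, 4, -4] reproduces all 12 entries of T, so T = [1, -2] ⊗ [1, 1] ⊗ [0, 4, -4] and rank(T) ≤ 1.
These bounds meet, so rank(T) = 1.

1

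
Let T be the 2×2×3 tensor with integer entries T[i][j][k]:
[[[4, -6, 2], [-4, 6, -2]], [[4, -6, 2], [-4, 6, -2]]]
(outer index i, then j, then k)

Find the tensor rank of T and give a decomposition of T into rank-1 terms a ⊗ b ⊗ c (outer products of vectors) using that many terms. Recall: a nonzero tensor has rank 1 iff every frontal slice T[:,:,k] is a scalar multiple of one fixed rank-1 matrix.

rank(T) = 1

Lower bound: T ≠ 0 (e.g. T[0,0,0] = 4), so rank(T) ≥ 1.
Upper bound: if T = a ⊗ b ⊗ c then every fibre of T is a multiple of the corresponding factor, so read the factors off the fibres through the nonzero entry T[0,0,0] = 4.
The mode-1 fibre T[:,0,0] = [4, 4] gives a = [1, 1] (primitive direction); the mode-2 fibre T[0,:,0] = [4, -4] gives b = [1, -1]; then c[k] = T[0,0,k] / (a[0]·b[0]) = [4, -6, 2] / 1 = [4, -6, 2].
Expanding [1, 1] ⊗ [1, -1] ⊗ [4, -6, 2] reproduces all 12 entries of T, so T = [1, 1] ⊗ [1, -1] ⊗ [4, -6, 2] and rank(T) ≤ 1.
These bounds meet, so rank(T) = 1.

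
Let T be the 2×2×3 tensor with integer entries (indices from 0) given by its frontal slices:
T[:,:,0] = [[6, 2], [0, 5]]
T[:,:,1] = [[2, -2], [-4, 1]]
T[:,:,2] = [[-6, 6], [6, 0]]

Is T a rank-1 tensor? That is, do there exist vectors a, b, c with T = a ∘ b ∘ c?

The mode-3 unfolding of T (rows indexed by k, columns by (i,j) = (0,0), (0,1), (1,0), (1,1)) is [[6, 2, 0, 5], [2, -2, -4, 1], [-6, 6, 6, 0]].
There the 3×3 minor on rows k ∈ {0, 1, 2}, columns (i,j) ∈ {(0,0), (0,1), (1,0)} is det [[6, 2, 0], [2, -2, -4], [-6, 6, 6]] = 96 ≠ 0, so this unfolding has rank ≥ 3; CP rank is at least every unfolding rank, so rank(T) ≥ 3.
In particular rank(T) ≥ 3 > 1, so T is not rank-1.

No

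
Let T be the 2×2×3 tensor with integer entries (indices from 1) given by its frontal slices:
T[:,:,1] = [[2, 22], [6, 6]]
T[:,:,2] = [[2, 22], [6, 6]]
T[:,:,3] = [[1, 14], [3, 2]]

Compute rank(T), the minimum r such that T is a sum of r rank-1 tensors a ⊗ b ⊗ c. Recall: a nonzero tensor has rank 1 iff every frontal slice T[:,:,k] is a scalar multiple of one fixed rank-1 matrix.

2

Lower bound: the mode-1 unfolding of T (rows indexed by i, columns by (j,k) = (1,1), (1,2), (1,3), (2,1), (2,2), (2,3)) is [[2, 2, 1, 22, 22, 14], [6, 6, 3, 6, 6, 2]].
There the 2×2 minor on rows i ∈ {1, 2}, columns (j,k) ∈ {(1,1), (2,1)} is det [[2, 22], [6, 6]] = -120 ≠ 0, so this unfolding has rank ≥ 2; CP rank is at least every unfolding rank, so rank(T) ≥ 2. (Flattening ranks never certify an upper bound on CP rank; for that we must actually write T with 2 rank-1 terms.)
Upper bound — finding two terms. Write S_k = T[:,:,k] for the frontal slices: S₁ = [[2, 22], [6, 6]], S₂ = [[2, 22], [6, 6]], S₃ = [[1, 14], [3, 2]].
If T = a₁ ⊗ b₁ ⊗ c₁ + a₂ ⊗ b₂ ⊗ c₂ then each S_k = c₁[k]·a₁b₁ᵀ + c₂[k]·a₂b₂ᵀ. S₁ and S₃ are linearly independent, so a₁b₁ᵀ and a₂b₂ᵀ must span the same plane of matrices: they are the rank-1 matrices of the form x·S₁ + y·S₃.
det(x·S₁ + y·S₃) is −120·x² − 140·xy − 40·y² = (-20)·(3·x + 2·y)(2·x + y), vanishing at (x:y) = (2:-3) and (1:-2).
M₁ = 2·S₁ − 3·S₃ = [[1, 2], [3, 6]] = (1, 3)(1, 2)ᵀ and M₂ = S₁ − 2·S₃ = [[0, -6], [0, 2]] = (-2)·(3, -1)(0, 1)ᵀ, so take a₁ = (1, 3), b₁ = (1, 2), a₂ = (3, -1), b₂ = (0, 1).
Each slice is an integer combination of E₁ = a₁b₁ᵀ and E₂ = a₂b₂ᵀ: S₁ = 2·E₁ + 6·E₂, S₂ = 2·E₁ + 6·E₂, S₃ = E₁ + 4·E₂; reading off coefficients, c₁ = (2, 2, 1) and c₂ = (6, 6, 4).
Hence T = (1, 3) ⊗ (1, 2) ⊗ (2, 2, 1) + (3, -1) ⊗ (0, 1) ⊗ (6, 6, 4), so rank(T) ≤ 2.
These bounds meet, so rank(T) = 2.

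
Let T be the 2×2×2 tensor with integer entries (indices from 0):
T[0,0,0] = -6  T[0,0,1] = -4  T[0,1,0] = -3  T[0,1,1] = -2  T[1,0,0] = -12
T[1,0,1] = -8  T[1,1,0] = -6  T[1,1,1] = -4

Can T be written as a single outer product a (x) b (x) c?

Yes

If T = a (x) b (x) c then every fibre of T is a multiple of the corresponding factor, so read the factors off the fibres through the nonzero entry T[0,0,0] = -6.
The mode-1 fibre T[:,0,0] = [-6, -12] gives a = [1, 2] (primitive direction); the mode-2 fibre T[0,:,0] = [-6, -3] gives b = [2, 1]; then c[k] = T[0,0,k] / (a[0]·b[0]) = [-6, -4] / 2 = [-3, -2].
Expanding [1, 2] (x) [2, 1] (x) [-3, -2] reproduces all 8 entries of T, so T = [1, 2] (x) [2, 1] (x) [-3, -2] and rank(T) ≤ 1.
Equivalently every frontal slice T[:,:,k] is c[k] times the rank-1 matrix [1, 2] (x) [2, 1]. So T has rank 1 (it is nonzero).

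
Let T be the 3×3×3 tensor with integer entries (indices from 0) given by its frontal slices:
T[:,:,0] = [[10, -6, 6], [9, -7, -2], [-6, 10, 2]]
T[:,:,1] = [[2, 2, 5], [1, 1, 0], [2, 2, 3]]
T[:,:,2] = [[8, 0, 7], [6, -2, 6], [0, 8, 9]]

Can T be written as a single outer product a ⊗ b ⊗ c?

The mode-2 unfolding of T (rows indexed by j, columns by (i,k) = (0,0), (0,1), (0,2), (1,0), (1,1), (1,2), (2,0), (2,1), (2,2)) is [[10, 2, 8, 9, 1, 6, -6, 2, 0], [-6, 2, 0, -7, 1, -2, 10, 2, 8], [6, 5, 7, -2, 0, 6, 2, 3, 9]].
There the 3×3 minor on rows j ∈ {0, 1, 2}, columns (i,k) ∈ {(0,0), (0,1), (0,2)} is det [[10, 2, 8], [-6, 2, 0], [6, 5, 7]] = -112 ≠ 0, so this unfolding has rank ≥ 3; CP rank is at least every unfolding rank, so rank(T) ≥ 3.
In particular rank(T) ≥ 3 > 1, so T is not rank-1.

No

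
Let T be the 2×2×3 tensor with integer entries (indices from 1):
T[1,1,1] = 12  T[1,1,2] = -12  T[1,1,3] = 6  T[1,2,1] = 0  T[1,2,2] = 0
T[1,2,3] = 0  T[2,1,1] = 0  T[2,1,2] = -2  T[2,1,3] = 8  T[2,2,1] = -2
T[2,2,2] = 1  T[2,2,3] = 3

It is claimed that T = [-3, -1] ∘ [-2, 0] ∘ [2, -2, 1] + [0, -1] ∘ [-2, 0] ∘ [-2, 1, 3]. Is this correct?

No

Reconstruct entry (2,2,1) from the claimed factors: Σₗ aₗ[2]bₗ[2]cₗ[1] = (-1)·(0)·(2) + (-1)·(0)·(-2) = 0, but T[2,2,1] = -2. The claim is false.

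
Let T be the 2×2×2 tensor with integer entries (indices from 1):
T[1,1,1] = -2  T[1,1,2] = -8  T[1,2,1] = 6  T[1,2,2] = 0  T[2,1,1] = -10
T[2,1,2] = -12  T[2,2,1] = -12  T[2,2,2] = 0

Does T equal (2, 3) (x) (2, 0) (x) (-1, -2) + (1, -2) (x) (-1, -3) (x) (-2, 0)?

Reconstruct entrywise from the claimed factors. For example, T[2,1,1] = -10 and Σₗ aₗ[2]bₗ[1]cₗ[1] = (3)·(2)·(-1) + (-2)·(-1)·(-2) = -10; checking all 8 entries, every one matches. The claim holds.

Yes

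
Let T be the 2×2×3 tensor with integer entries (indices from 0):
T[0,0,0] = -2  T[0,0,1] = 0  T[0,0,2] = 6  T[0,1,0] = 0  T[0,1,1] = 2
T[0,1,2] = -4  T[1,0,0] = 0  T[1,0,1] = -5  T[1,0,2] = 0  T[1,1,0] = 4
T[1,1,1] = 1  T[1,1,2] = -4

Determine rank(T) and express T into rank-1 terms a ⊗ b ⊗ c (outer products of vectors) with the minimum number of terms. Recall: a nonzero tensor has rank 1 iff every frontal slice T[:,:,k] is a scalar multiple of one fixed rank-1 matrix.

rank(T) = 3

Lower bound: the mode-3 unfolding of T (rows indexed by k, columns by (i,j) = (0,0), (0,1), (1,0), (1,1)) is [[-2, 0, 0, 4], [0, 2, -5, 1], [6, -4, 0, -4]].
There the 3×3 minor on rows k ∈ {0, 1, 2}, columns (i,j) ∈ {(0,0), (0,1), (1,0)} is det [[-2, 0, 0], [0, 2, -5], [6, -4, 0]] = 40 ≠ 0, so this unfolding has rank ≥ 3; CP rank is at least every unfolding rank, so rank(T) ≥ 3. (This is only a lower bound: in general the CP rank may exceed every unfolding rank, so we still need to exhibit 3 rank-1 terms summing to T.)
Upper bound: T is a sum of 3 rank-1 terms, T = [0, 1] ⊗ [1, -1] ⊗ [-4, 0, 2] + [1, -2] ⊗ [1, 0] ⊗ [-2, 2, 2] + [2, 1] ⊗ [1, -1] ⊗ [0, -1, 2] (written with every a and b primitive with positive leading entry and the scale carried by c; CP decompositions are not unique, and this one is verified by expanding entrywise), so rank(T) ≤ 3.
These bounds meet, so rank(T) = 3.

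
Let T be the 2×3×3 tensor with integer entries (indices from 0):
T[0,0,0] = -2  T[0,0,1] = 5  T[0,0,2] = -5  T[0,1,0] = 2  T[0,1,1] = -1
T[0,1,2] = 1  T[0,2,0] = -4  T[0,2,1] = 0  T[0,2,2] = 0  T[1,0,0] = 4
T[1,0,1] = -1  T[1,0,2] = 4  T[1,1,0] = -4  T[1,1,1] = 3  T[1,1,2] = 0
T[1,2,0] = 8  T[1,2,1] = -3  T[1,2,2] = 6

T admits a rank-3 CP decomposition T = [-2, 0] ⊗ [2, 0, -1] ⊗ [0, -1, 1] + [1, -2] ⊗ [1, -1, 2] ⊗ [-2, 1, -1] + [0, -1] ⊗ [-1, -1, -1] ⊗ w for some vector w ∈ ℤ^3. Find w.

w = [0, 1, 2]

Subtract the known terms from T to get the rank-1 residual R = [0, -1] ⊗ [-1, -1, -1] ⊗ w, so R[i,j,k] = a[i]·b[j]·w[k]. Pick indices with nonzero a[1]·b[0] = (-1)·(-1) = 1. Only the fibre through (1,0,·) is needed: R[1,0,:] = T[1,0,:] − Σₗ aₗ[1]bₗ[0]cₗ = [4, -1, 4] − (0)·(2)·[0, -1, 1] − (-2)·(1)·[-2, 1, -1] = [0, 1, 2]. Then w[k] = R[1,0,k] / 1 for each k, giving w = [0, 1, 2] / 1 = [0, 1, 2].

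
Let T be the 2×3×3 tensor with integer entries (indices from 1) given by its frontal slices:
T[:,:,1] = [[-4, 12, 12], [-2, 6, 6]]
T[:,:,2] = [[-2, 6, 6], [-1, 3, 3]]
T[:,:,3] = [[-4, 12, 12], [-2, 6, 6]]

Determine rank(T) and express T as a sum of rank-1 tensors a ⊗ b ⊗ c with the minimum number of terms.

Lower bound: T ≠ 0 (e.g. T[1,1,1] = -4), so rank(T) ≥ 1.
Upper bound: if T = a ⊗ b ⊗ c then every fibre of T is a multiple of the corresponding factor, so read the factors off the fibres through the nonzero entry T[1,1,1] = -4.
The mode-1 fibre T[:,1,1] = [-4, -2] gives a = [2, 1] (primitive direction); the mode-2 fibre T[1,:,1] = [-4, 12, 12] gives b = [1, -3, -3]; then c[k] = T[1,1,k] / (a[1]·b[1]) = [-4, -2, -4] / 2 = [-2, -1, -2].
Expanding [2, 1] ⊗ [1, -3, -3] ⊗ [-2, -1, -2] reproduces all 18 entries of T, so T = [2, 1] ⊗ [1, -3, -3] ⊗ [-2, -1, -2] and rank(T) ≤ 1.
These bounds meet, so rank(T) = 1.

rank(T) = 1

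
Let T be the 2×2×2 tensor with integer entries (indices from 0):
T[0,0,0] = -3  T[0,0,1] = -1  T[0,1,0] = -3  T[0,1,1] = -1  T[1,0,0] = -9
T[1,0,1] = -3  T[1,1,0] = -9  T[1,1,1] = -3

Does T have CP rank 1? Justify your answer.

Yes

If T = a ⊗ b ⊗ c then every fibre of T is a multiple of the corresponding factor, so read the factors off the fibres through the nonzero entry T[0,0,0] = -3.
The mode-1 fibre T[:,0,0] = [-3, -9] gives a = [1, 3] (primitive direction); the mode-2 fibre T[0,:,0] = [-3, -3] gives b = [1, 1]; then c[k] = T[0,0,k] / (a[0]·b[0]) = [-3, -1] / 1 = [-3, -1].
Expanding [1, 3] ⊗ [1, 1] ⊗ [-3, -1] reproduces all 8 entries of T, so T = [1, 3] ⊗ [1, 1] ⊗ [-3, -1] and rank(T) ≤ 1.
Equivalently every frontal slice T[:,:,k] is c[k] times the rank-1 matrix [1, 3] ⊗ [1, 1]. So T has rank 1 (it is nonzero).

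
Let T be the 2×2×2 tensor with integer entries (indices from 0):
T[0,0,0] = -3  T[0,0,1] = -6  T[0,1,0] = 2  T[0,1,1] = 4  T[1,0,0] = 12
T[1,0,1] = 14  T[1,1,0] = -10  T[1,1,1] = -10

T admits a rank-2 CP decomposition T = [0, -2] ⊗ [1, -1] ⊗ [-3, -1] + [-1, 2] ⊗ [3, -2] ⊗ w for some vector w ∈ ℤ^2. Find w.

w = [1, 2]

Subtract the known terms from T to get the rank-1 residual R = [-1, 2] ⊗ [3, -2] ⊗ w, so R[i,j,k] = a[i]·b[j]·w[k]. Pick indices with nonzero a[0]·b[0] = (-1)·(3) = -3. Only the fibre through (0,0,·) is needed: R[0,0,:] = T[0,0,:] − Σₗ aₗ[0]bₗ[0]cₗ = [-3, -6] − (0)·(1)·[-3, -1] = [-3, -6]. Then w[k] = R[0,0,k] / -3 for each k, giving w = [-3, -6] / -3 = [1, 2].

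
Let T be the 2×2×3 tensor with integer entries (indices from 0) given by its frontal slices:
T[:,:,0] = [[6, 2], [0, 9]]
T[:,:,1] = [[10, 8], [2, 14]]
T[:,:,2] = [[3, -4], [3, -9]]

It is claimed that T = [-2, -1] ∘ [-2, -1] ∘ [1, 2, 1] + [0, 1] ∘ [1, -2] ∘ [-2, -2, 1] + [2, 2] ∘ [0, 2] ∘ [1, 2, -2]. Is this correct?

No

Reconstruct entry (0,0,0) from the claimed factors: Σₗ aₗ[0]bₗ[0]cₗ[0] = (-2)·(-2)·(1) + (0)·(1)·(-2) + (2)·(0)·(1) = 4, but T[0,0,0] = 6. The claim is false.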